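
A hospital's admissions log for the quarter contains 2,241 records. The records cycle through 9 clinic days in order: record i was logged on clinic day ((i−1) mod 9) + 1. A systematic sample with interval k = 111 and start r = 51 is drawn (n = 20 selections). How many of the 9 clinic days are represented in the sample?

3

Consecutive selections differ by k = 111, so their clinic day numbers differ by 111 mod 9 = 3.
gcd(111, 9) = 3, so the sample visits 9/3 = 3 distinct residues mod 9.
Start 51 is clinic day 6; the clinic days hit are 3, 6, 9.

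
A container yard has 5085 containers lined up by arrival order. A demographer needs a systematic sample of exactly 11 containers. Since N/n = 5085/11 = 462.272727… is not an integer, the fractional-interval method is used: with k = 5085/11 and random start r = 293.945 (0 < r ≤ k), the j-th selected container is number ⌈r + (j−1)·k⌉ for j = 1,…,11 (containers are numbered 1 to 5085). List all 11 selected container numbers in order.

294, 757, 1219, 1681, 2144, 2606, 3068, 3530, 3993, 4455, 4917

j=1: r + 0k = 293.945 → ⌈·⌉ = 294
j=2: r + 1k = 756.217727… → ⌈·⌉ = 757
j=3: r + 2k = 1218.490454… → ⌈·⌉ = 1219
j=4: r + 3k = 1680.763181… → ⌈·⌉ = 1681
j=5: r + 4k = 2143.035909… → ⌈·⌉ = 2144
j=6: r + 5k = 2605.308636… → ⌈·⌉ = 2606
j=7: r + 6k = 3067.581363… → ⌈·⌉ = 3068
j=8: r + 7k = 3529.854090… → ⌈·⌉ = 3530
j=9: r + 8k = 3992.126818… → ⌈·⌉ = 3993
j=10: r + 9k = 4454.399545… → ⌈·⌉ = 4455
j=11: r + 10k = 4916.672272… → ⌈·⌉ = 4917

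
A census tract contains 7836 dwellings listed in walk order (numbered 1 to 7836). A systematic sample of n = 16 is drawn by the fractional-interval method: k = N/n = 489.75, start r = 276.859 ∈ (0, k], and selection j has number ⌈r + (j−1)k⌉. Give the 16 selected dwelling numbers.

277, 767, 1257, 1747, 2236, 2726, 3216, 3706, 4195, 4685, 5175, 5665, 6154, 6644, 7134, 7624

j=1: r + 0k = 276.859 → ⌈·⌉ = 277
j=2: r + 1k = 766.609 → ⌈·⌉ = 767
j=3: r + 2k = 1256.359 → ⌈·⌉ = 1257
j=4: r + 3k = 1746.109 → ⌈·⌉ = 1747
j=5: r + 4k = 2235.859 → ⌈·⌉ = 2236
j=6: r + 5k = 2725.609 → ⌈·⌉ = 2726
j=7: r + 6k = 3215.359 → ⌈·⌉ = 3216
j=8: r + 7k = 3705.109 → ⌈·⌉ = 3706
j=9: r + 8k = 4194.859 → ⌈·⌉ = 4195
j=10: r + 9k = 4684.609 → ⌈·⌉ = 4685
j=11: r + 10k = 5174.359 → ⌈·⌉ = 5175
j=12: r + 11k = 5664.109 → ⌈·⌉ = 5665
j=13: r + 12k = 6153.859 → ⌈·⌉ = 6154
j=14: r + 13k = 6643.609 → ⌈·⌉ = 6644
j=15: r + 14k = 7133.359 → ⌈·⌉ = 7134
j=16: r + 15k = 7623.109 → ⌈·⌉ = 7624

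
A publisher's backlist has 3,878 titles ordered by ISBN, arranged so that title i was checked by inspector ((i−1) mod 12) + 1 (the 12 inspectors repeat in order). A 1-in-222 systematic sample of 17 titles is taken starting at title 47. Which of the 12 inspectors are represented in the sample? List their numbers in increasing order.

Consecutive selections differ by k = 222, so their inspector numbers differ by 222 mod 12 = 6.
gcd(222, 12) = 6, so the sample visits 12/6 = 2 distinct residues mod 12.
Start 47 is inspector 11; the inspectors hit are 5, 11.

5, 11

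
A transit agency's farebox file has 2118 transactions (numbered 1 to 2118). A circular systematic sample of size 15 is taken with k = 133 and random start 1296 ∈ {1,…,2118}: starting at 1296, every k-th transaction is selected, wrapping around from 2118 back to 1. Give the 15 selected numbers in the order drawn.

Selection 1: 1296
Selection 2: 1296 + 133 = 1429
Selection 3: 1429 + 133 = 1562
Selection 4: 1562 + 133 = 1695
Selection 5: 1695 + 133 = 1828
Selection 6: 1828 + 133 = 1961
Selection 7: 1961 + 133 = 2094
Selection 8: 2094 + 133 = 2227 → 2227 − 2118 = 109
Selection 9: 109 + 133 = 242
Selection 10: 242 + 133 = 375
Selection 11: 375 + 133 = 508
Selection 12: 508 + 133 = 641
Selection 13: 641 + 133 = 774
Selection 14: 774 + 133 = 907
Selection 15: 907 + 133 = 1040

1296, 1429, 1562, 1695, 1828, 1961, 2094, 109, 242, 375, 508, 641, 774, 907, 1040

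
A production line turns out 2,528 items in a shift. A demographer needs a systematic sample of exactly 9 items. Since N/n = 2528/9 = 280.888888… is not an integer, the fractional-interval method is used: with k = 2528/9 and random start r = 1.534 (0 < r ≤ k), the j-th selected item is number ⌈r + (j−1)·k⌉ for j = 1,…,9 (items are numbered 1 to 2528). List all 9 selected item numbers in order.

2, 283, 564, 845, 1126, 1406, 1687, 1968, 2249

j=1: r + 0k = 1.534 → ⌈·⌉ = 2
j=2: r + 1k = 282.422888… → ⌈·⌉ = 283
j=3: r + 2k = 563.311777… → ⌈·⌉ = 564
j=4: r + 3k = 844.200666… → ⌈·⌉ = 845
j=5: r + 4k = 1125.089555… → ⌈·⌉ = 1126
j=6: r + 5k = 1405.978444… → ⌈·⌉ = 1406
j=7: r + 6k = 1686.867333… → ⌈·⌉ = 1687
j=8: r + 7k = 1967.756222… → ⌈·⌉ = 1968
j=9: r + 8k = 2248.645111… → ⌈·⌉ = 2249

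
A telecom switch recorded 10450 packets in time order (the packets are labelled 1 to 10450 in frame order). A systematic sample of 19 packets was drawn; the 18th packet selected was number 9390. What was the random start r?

k = 10450/19 = 550
r = 9390 − (18−1)×550 = 9390 − 9350 = 40

40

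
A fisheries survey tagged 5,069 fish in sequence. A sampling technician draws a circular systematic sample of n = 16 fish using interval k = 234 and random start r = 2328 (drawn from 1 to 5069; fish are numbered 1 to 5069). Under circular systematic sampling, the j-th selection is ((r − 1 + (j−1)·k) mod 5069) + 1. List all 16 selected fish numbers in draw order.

2328, 2562, 2796, 3030, 3264, 3498, 3732, 3966, 4200, 4434, 4668, 4902, 67, 301, 535, 769

Selection 1: 2328
Selection 2: 2328 + 234 = 2562
Selection 3: 2562 + 234 = 2796
Selection 4: 2796 + 234 = 3030
Selection 5: 3030 + 234 = 3264
Selection 6: 3264 + 234 = 3498
Selection 7: 3498 + 234 = 3732
Selection 8: 3732 + 234 = 3966
Selection 9: 3966 + 234 = 4200
Selection 10: 4200 + 234 = 4434
Selection 11: 4434 + 234 = 4668
Selection 12: 4668 + 234 = 4902
Selection 13: 4902 + 234 = 5136 → 5136 − 5069 = 67
Selection 14: 67 + 234 = 301
Selection 15: 301 + 234 = 535
Selection 16: 535 + 234 = 769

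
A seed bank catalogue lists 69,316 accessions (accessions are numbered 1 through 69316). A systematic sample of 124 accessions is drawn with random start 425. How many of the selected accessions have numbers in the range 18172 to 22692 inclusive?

k = 69316/124 = 559
First selection ≥ 18172: 425 + ⌈(18172−425)/559⌉·559 = 425 + 32×559 = 18313
Last selection ≤ 22692: 425 + ⌊(22692−425)/559⌋·559 = 425 + 39×559 = 22226
Count = 39 − 32 + 1 = 8

8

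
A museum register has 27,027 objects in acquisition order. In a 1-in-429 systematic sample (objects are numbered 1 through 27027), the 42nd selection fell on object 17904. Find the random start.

315

k = 429
r = 17904 − (42−1)×429 = 17904 − 17589 = 315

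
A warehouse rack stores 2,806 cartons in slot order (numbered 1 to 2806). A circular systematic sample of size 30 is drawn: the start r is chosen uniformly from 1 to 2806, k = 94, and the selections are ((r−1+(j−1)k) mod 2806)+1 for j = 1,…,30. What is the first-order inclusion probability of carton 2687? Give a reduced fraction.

15/1403

For each position j, as r ranges over 1…2806 the j-th selection hits every carton exactly once, so carton 2687 is selected for exactly 30 of the 2806 starts.
Inclusion probability = 30/2806 = 15/1403.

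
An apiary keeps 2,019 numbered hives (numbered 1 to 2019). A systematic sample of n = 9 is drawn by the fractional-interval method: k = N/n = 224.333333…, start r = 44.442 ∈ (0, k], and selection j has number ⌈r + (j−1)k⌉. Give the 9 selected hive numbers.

45, 269, 494, 718, 942, 1167, 1391, 1615, 1840

j=1: r + 0k = 44.442 → ⌈·⌉ = 45
j=2: r + 1k = 268.775333… → ⌈·⌉ = 269
j=3: r + 2k = 493.108666… → ⌈·⌉ = 494
j=4: r + 3k = 717.442 → ⌈·⌉ = 718
j=5: r + 4k = 941.775333… → ⌈·⌉ = 942
j=6: r + 5k = 1166.108666… → ⌈·⌉ = 1167
j=7: r + 6k = 1390.442 → ⌈·⌉ = 1391
j=8: r + 7k = 1614.775333… → ⌈·⌉ = 1615
j=9: r + 8k = 1839.108666… → ⌈·⌉ = 1840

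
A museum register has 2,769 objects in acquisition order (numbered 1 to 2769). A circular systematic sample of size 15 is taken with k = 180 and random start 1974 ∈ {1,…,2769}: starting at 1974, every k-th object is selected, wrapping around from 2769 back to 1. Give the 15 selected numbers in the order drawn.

Selection 1: 1974
Selection 2: 1974 + 180 = 2154
Selection 3: 2154 + 180 = 2334
Selection 4: 2334 + 180 = 2514
Selection 5: 2514 + 180 = 2694
Selection 6: 2694 + 180 = 2874 → 2874 − 2769 = 105
Selection 7: 105 + 180 = 285
Selection 8: 285 + 180 = 465
Selection 9: 465 + 180 = 645
Selection 10: 645 + 180 = 825
Selection 11: 825 + 180 = 1005
Selection 12: 1005 + 180 = 1185
Selection 13: 1185 + 180 = 1365
Selection 14: 1365 + 180 = 1545
Selection 15: 1545 + 180 = 1725

1974, 2154, 2334, 2514, 2694, 105, 285, 465, 645, 825, 1005, 1185, 1365, 1545, 1725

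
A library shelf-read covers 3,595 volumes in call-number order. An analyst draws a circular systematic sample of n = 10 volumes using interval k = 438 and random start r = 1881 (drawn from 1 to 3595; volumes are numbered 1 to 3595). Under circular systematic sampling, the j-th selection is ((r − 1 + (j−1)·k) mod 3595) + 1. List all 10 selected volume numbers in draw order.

1881, 2319, 2757, 3195, 38, 476, 914, 1352, 1790, 2228

Selection 1: 1881
Selection 2: 1881 + 438 = 2319
Selection 3: 2319 + 438 = 2757
Selection 4: 2757 + 438 = 3195
Selection 5: 3195 + 438 = 3633 → 3633 − 3595 = 38
Selection 6: 38 + 438 = 476
Selection 7: 476 + 438 = 914
Selection 8: 914 + 438 = 1352
Selection 9: 1352 + 438 = 1790
Selection 10: 1790 + 438 = 2228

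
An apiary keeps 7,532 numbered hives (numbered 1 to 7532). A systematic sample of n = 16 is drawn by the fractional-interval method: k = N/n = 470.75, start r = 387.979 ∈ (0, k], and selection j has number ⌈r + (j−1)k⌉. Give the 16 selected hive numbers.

j=1: r + 0k = 387.979 → ⌈·⌉ = 388
j=2: r + 1k = 858.729 → ⌈·⌉ = 859
j=3: r + 2k = 1329.479 → ⌈·⌉ = 1330
j=4: r + 3k = 1800.229 → ⌈·⌉ = 1801
j=5: r + 4k = 2270.979 → ⌈·⌉ = 2271
j=6: r + 5k = 2741.729 → ⌈·⌉ = 2742
j=7: r + 6k = 3212.479 → ⌈·⌉ = 3213
j=8: r + 7k = 3683.229 → ⌈·⌉ = 3684
j=9: r + 8k = 4153.979 → ⌈·⌉ = 4154
j=10: r + 9k = 4624.729 → ⌈·⌉ = 4625
j=11: r + 10k = 5095.479 → ⌈·⌉ = 5096
j=12: r + 11k = 5566.229 → ⌈·⌉ = 5567
j=13: r + 12k = 6036.979 → ⌈·⌉ = 6037
j=14: r + 13k = 6507.729 → ⌈·⌉ = 6508
j=15: r + 14k = 6978.479 → ⌈·⌉ = 6979
j=16: r + 15k = 7449.229 → ⌈·⌉ = 7450

388, 859, 1330, 1801, 2271, 2742, 3213, 3684, 4154, 4625, 5096, 5567, 6037, 6508, 6979, 7450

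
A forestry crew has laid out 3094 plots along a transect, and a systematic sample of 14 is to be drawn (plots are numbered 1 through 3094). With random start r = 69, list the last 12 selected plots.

k = N/n = 3094/14 = 221
3rd selection = 69 + 2×221 = 511
4th: 511 + 221 = 732
5th: 732 + 221 = 953
6th: 953 + 221 = 1174
7th: 1174 + 221 = 1395
8th: 1395 + 221 = 1616
9th: 1616 + 221 = 1837
10th: 1837 + 221 = 2058
11th: 2058 + 221 = 2279
12th: 2279 + 221 = 2500
13th: 2500 + 221 = 2721
14th: 2721 + 221 = 2942

511, 732, 953, 1174, 1395, 1616, 1837, 2058, 2279, 2500, 2721, 2942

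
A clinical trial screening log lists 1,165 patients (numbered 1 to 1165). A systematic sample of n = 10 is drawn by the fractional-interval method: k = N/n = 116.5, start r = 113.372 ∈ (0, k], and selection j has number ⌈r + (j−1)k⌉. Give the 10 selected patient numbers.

114, 230, 347, 463, 580, 696, 813, 929, 1046, 1162

j=1: r + 0k = 113.372 → ⌈·⌉ = 114
j=2: r + 1k = 229.872 → ⌈·⌉ = 230
j=3: r + 2k = 346.372 → ⌈·⌉ = 347
j=4: r + 3k = 462.872 → ⌈·⌉ = 463
j=5: r + 4k = 579.372 → ⌈·⌉ = 580
j=6: r + 5k = 695.872 → ⌈·⌉ = 696
j=7: r + 6k = 812.372 → ⌈·⌉ = 813
j=8: r + 7k = 928.872 → ⌈·⌉ = 929
j=9: r + 8k = 1045.372 → ⌈·⌉ = 1046
j=10: r + 9k = 1161.872 → ⌈·⌉ = 1162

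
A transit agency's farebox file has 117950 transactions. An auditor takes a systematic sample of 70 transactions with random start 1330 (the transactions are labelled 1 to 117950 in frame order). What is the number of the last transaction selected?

k = 117950/70 = 1685
70th selection = r + (70−1)·k = 1330 + 69×1685 = 1330 + 116265 = 117595

117595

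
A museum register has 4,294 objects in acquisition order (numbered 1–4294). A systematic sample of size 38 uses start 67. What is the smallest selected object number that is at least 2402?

2440

k = 4294/38 = 113
Steps past start: ⌈(2402 − 67)/113⌉ = ⌈2335/113⌉ = 21
Selected object: 67 + 21×113 = 2440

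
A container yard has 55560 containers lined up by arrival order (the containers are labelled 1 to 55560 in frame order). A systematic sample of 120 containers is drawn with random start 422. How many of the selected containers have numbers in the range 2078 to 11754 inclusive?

21

k = 55560/120 = 463
First selection ≥ 2078: 422 + ⌈(2078−422)/463⌉·463 = 422 + 4×463 = 2274
Last selection ≤ 11754: 422 + ⌊(11754−422)/463⌋·463 = 422 + 24×463 = 11534
Count = 24 − 4 + 1 = 21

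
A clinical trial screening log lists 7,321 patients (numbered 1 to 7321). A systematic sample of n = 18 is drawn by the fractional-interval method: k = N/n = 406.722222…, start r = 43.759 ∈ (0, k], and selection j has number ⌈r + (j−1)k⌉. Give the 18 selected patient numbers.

j=1: r + 0k = 43.759 → ⌈·⌉ = 44
j=2: r + 1k = 450.481222… → ⌈·⌉ = 451
j=3: r + 2k = 857.203444… → ⌈·⌉ = 858
j=4: r + 3k = 1263.925666… → ⌈·⌉ = 1264
j=5: r + 4k = 1670.647888… → ⌈·⌉ = 1671
j=6: r + 5k = 2077.370111… → ⌈·⌉ = 2078
j=7: r + 6k = 2484.092333… → ⌈·⌉ = 2485
j=8: r + 7k = 2890.814555… → ⌈·⌉ = 2891
j=9: r + 8k = 3297.536777… → ⌈·⌉ = 3298
j=10: r + 9k = 3704.259 → ⌈·⌉ = 3705
j=11: r + 10k = 4110.981222… → ⌈·⌉ = 4111
j=12: r + 11k = 4517.703444… → ⌈·⌉ = 4518
j=13: r + 12k = 4924.425666… → ⌈·⌉ = 4925
j=14: r + 13k = 5331.147888… → ⌈·⌉ = 5332
j=15: r + 14k = 5737.870111… → ⌈·⌉ = 5738
j=16: r + 15k = 6144.592333… → ⌈·⌉ = 6145
j=17: r + 16k = 6551.314555… → ⌈·⌉ = 6552
j=18: r + 17k = 6958.036777… → ⌈·⌉ = 6959

44, 451, 858, 1264, 1671, 2078, 2485, 2891, 3298, 3705, 4111, 4518, 4925, 5332, 5738, 6145, 6552, 6959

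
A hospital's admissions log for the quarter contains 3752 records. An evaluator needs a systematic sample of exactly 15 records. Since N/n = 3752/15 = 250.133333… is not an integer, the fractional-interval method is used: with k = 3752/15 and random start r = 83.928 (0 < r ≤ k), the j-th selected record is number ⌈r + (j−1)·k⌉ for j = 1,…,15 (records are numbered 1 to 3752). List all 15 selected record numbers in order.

84, 335, 585, 835, 1085, 1335, 1585, 1835, 2085, 2336, 2586, 2836, 3086, 3336, 3586

j=1: r + 0k = 83.928 → ⌈·⌉ = 84
j=2: r + 1k = 334.061333… → ⌈·⌉ = 335
j=3: r + 2k = 584.194666… → ⌈·⌉ = 585
j=4: r + 3k = 834.328 → ⌈·⌉ = 835
j=5: r + 4k = 1084.461333… → ⌈·⌉ = 1085
j=6: r + 5k = 1334.594666… → ⌈·⌉ = 1335
j=7: r + 6k = 1584.728 → ⌈·⌉ = 1585
j=8: r + 7k = 1834.861333… → ⌈·⌉ = 1835
j=9: r + 8k = 2084.994666… → ⌈·⌉ = 2085
j=10: r + 9k = 2335.128 → ⌈·⌉ = 2336
j=11: r + 10k = 2585.261333… → ⌈·⌉ = 2586
j=12: r + 11k = 2835.394666… → ⌈·⌉ = 2836
j=13: r + 12k = 3085.528 → ⌈·⌉ = 3086
j=14: r + 13k = 3335.661333… → ⌈·⌉ = 3336
j=15: r + 14k = 3585.794666… → ⌈·⌉ = 3586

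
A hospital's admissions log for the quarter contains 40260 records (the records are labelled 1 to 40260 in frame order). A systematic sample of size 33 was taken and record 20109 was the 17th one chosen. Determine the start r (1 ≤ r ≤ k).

589

k = 40260/33 = 1220
r = 20109 − (17−1)×1220 = 20109 − 19520 = 589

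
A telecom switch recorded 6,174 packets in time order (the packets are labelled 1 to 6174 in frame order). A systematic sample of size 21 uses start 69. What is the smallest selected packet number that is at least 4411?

k = 6174/21 = 294
Steps past start: ⌈(4411 − 69)/294⌉ = ⌈4342/294⌉ = 15
Selected packet: 69 + 15×294 = 4479

4479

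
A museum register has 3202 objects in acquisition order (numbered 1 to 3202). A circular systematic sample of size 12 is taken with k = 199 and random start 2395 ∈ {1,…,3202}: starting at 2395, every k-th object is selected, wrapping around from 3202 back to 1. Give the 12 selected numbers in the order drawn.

2395, 2594, 2793, 2992, 3191, 188, 387, 586, 785, 984, 1183, 1382

Selection 1: 2395
Selection 2: 2395 + 199 = 2594
Selection 3: 2594 + 199 = 2793
Selection 4: 2793 + 199 = 2992
Selection 5: 2992 + 199 = 3191
Selection 6: 3191 + 199 = 3390 → 3390 − 3202 = 188
Selection 7: 188 + 199 = 387
Selection 8: 387 + 199 = 586
Selection 9: 586 + 199 = 785
Selection 10: 785 + 199 = 984
Selection 11: 984 + 199 = 1183
Selection 12: 1183 + 199 = 1382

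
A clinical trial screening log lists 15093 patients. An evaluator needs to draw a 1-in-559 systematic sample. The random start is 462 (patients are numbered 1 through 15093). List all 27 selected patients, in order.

patient 1: 462
patient 2: 462 + 559 = 1021
patient 3: 1021 + 559 = 1580
patient 4: 1580 + 559 = 2139
patient 5: 2139 + 559 = 2698
patient 6: 2698 + 559 = 3257
patient 7: 3257 + 559 = 3816
patient 8: 3816 + 559 = 4375
patient 9: 4375 + 559 = 4934
patient 10: 4934 + 559 = 5493
patient 11: 5493 + 559 = 6052
patient 12: 6052 + 559 = 6611
patient 13: 6611 + 559 = 7170
patient 14: 7170 + 559 = 7729
patient 15: 7729 + 559 = 8288
patient 16: 8288 + 559 = 8847
patient 17: 8847 + 559 = 9406
patient 18: 9406 + 559 = 9965
patient 19: 9965 + 559 = 10524
patient 20: 10524 + 559 = 11083
patient 21: 11083 + 559 = 11642
patient 22: 11642 + 559 = 12201
patient 23: 12201 + 559 = 12760
patient 24: 12760 + 559 = 13319
patient 25: 13319 + 559 = 13878
patient 26: 13878 + 559 = 14437
patient 27: 14437 + 559 = 14996

462, 1021, 1580, 2139, 2698, 3257, 3816, 4375, 4934, 5493, 6052, 6611, 7170, 7729, 8288, 8847, 9406, 9965, 10524, 11083, 11642, 12201, 12760, 13319, 13878, 14437, 14996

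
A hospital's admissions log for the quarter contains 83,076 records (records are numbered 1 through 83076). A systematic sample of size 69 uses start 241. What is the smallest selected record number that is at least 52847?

k = 83076/69 = 1204
Steps past start: ⌈(52847 − 241)/1204⌉ = ⌈52606/1204⌉ = 44
Selected record: 241 + 44×1204 = 53217

53217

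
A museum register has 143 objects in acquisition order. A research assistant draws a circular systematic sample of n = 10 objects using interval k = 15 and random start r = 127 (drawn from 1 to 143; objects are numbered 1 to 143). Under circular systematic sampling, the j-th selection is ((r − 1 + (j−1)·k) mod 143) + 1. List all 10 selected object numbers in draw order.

127, 142, 14, 29, 44, 59, 74, 89, 104, 119

Selection 1: 127
Selection 2: 127 + 15 = 142
Selection 3: 142 + 15 = 157 → 157 − 143 = 14
Selection 4: 14 + 15 = 29
Selection 5: 29 + 15 = 44
Selection 6: 44 + 15 = 59
Selection 7: 59 + 15 = 74
Selection 8: 74 + 15 = 89
Selection 9: 89 + 15 = 104
Selection 10: 104 + 15 = 119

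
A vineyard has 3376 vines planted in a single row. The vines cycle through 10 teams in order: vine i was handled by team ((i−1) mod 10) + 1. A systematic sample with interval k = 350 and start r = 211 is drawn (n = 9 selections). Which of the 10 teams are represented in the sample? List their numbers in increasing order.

Consecutive selections differ by k = 350, so their team numbers differ by 350 mod 10 = 0.
gcd(350, 10) = 10, so the sample visits 10/10 = 1 distinct residues mod 10.
Start 211 is team 1; the teams hit are 1.

1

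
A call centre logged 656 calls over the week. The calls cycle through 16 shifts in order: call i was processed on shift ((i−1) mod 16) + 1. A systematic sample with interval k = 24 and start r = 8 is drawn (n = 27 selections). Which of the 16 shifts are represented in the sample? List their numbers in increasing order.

Consecutive selections differ by k = 24, so their shift numbers differ by 24 mod 16 = 8.
gcd(24, 16) = 8, so the sample visits 16/8 = 2 distinct residues mod 16.
Start 8 is shift 8; the shifts hit are 8, 16.

8, 16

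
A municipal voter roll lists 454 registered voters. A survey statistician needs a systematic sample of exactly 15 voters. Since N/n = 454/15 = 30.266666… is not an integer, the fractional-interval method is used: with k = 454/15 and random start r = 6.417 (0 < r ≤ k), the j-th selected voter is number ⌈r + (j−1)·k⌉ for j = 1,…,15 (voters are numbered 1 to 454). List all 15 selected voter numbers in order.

j=1: r + 0k = 6.417 → ⌈·⌉ = 7
j=2: r + 1k = 36.683666… → ⌈·⌉ = 37
j=3: r + 2k = 66.950333… → ⌈·⌉ = 67
j=4: r + 3k = 97.217 → ⌈·⌉ = 98
j=5: r + 4k = 127.483666… → ⌈·⌉ = 128
j=6: r + 5k = 157.750333… → ⌈·⌉ = 158
j=7: r + 6k = 188.017 → ⌈·⌉ = 189
j=8: r + 7k = 218.283666… → ⌈·⌉ = 219
j=9: r + 8k = 248.550333… → ⌈·⌉ = 249
j=10: r + 9k = 278.817 → ⌈·⌉ = 279
j=11: r + 10k = 309.083666… → ⌈·⌉ = 310
j=12: r + 11k = 339.350333… → ⌈·⌉ = 340
j=13: r + 12k = 369.617 → ⌈·⌉ = 370
j=14: r + 13k = 399.883666… → ⌈·⌉ = 400
j=15: r + 14k = 430.150333… → ⌈·⌉ = 431

7, 37, 67, 98, 128, 158, 189, 219, 249, 279, 310, 340, 370, 400, 431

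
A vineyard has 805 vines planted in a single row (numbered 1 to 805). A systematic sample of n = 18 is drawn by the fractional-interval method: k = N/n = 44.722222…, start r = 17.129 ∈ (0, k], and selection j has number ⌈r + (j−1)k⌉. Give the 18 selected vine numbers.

j=1: r + 0k = 17.129 → ⌈·⌉ = 18
j=2: r + 1k = 61.851222… → ⌈·⌉ = 62
j=3: r + 2k = 106.573444… → ⌈·⌉ = 107
j=4: r + 3k = 151.295666… → ⌈·⌉ = 152
j=5: r + 4k = 196.017888… → ⌈·⌉ = 197
j=6: r + 5k = 240.740111… → ⌈·⌉ = 241
j=7: r + 6k = 285.462333… → ⌈·⌉ = 286
j=8: r + 7k = 330.184555… → ⌈·⌉ = 331
j=9: r + 8k = 374.906777… → ⌈·⌉ = 375
j=10: r + 9k = 419.629 → ⌈·⌉ = 420
j=11: r + 10k = 464.351222… → ⌈·⌉ = 465
j=12: r + 11k = 509.073444… → ⌈·⌉ = 510
j=13: r + 12k = 553.795666… → ⌈·⌉ = 554
j=14: r + 13k = 598.517888… → ⌈·⌉ = 599
j=15: r + 14k = 643.240111… → ⌈·⌉ = 644
j=16: r + 15k = 687.962333… → ⌈·⌉ = 688
j=17: r + 16k = 732.684555… → ⌈·⌉ = 733
j=18: r + 17k = 777.406777… → ⌈·⌉ = 778

18, 62, 107, 152, 197, 241, 286, 331, 375, 420, 465, 510, 554, 599, 644, 688, 733, 778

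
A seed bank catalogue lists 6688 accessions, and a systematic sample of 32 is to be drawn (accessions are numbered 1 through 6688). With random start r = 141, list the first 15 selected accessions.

141, 350, 559, 768, 977, 1186, 1395, 1604, 1813, 2022, 2231, 2440, 2649, 2858, 3067

k = N/n = 6688/32 = 209
accession 1: 141
accession 2: 141 + 209 = 350
accession 3: 350 + 209 = 559
accession 4: 559 + 209 = 768
accession 5: 768 + 209 = 977
accession 6: 977 + 209 = 1186
accession 7: 1186 + 209 = 1395
accession 8: 1395 + 209 = 1604
accession 9: 1604 + 209 = 1813
accession 10: 1813 + 209 = 2022
accession 11: 2022 + 209 = 2231
accession 12: 2231 + 209 = 2440
accession 13: 2440 + 209 = 2649
accession 14: 2649 + 209 = 2858
accession 15: 2858 + 209 = 3067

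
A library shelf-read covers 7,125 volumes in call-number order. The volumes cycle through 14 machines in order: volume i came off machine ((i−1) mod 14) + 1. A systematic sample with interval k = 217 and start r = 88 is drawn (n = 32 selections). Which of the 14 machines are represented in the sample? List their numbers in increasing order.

4, 11

Consecutive selections differ by k = 217, so their machine numbers differ by 217 mod 14 = 7.
gcd(217, 14) = 7, so the sample visits 14/7 = 2 distinct residues mod 14.
Start 88 is machine 4; the machines hit are 4, 11.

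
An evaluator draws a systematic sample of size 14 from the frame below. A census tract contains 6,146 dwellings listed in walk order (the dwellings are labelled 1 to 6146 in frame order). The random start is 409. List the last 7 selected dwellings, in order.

3482, 3921, 4360, 4799, 5238, 5677, 6116

k = N/n = 6146/14 = 439
8th selection = 409 + 7×439 = 3482
9th: 3482 + 439 = 3921
10th: 3921 + 439 = 4360
11th: 4360 + 439 = 4799
12th: 4799 + 439 = 5238
13th: 5238 + 439 = 5677
14th: 5677 + 439 = 6116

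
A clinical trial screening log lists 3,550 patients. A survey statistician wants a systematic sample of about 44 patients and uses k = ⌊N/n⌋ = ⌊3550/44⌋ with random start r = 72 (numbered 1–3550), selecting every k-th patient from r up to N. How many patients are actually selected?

k = ⌊3550/44⌋ = 80
Achieved size = ⌊(3550 − 72)/80⌋ + 1 = ⌊3478/80⌋ + 1 = 43 + 1 = 44
(last selection: 72 + 43×80 = 3512 ≤ 3550; next would be 3592 > 3550)

44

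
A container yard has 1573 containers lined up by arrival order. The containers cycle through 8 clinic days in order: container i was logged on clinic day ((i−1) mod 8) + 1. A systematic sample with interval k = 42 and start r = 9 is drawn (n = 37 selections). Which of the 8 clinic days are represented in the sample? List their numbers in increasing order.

1, 3, 5, 7

Consecutive selections differ by k = 42, so their clinic day numbers differ by 42 mod 8 = 2.
gcd(42, 8) = 2, so the sample visits 8/2 = 4 distinct residues mod 8.
Start 9 is clinic day 1; the clinic days hit are 1, 3, 5, 7.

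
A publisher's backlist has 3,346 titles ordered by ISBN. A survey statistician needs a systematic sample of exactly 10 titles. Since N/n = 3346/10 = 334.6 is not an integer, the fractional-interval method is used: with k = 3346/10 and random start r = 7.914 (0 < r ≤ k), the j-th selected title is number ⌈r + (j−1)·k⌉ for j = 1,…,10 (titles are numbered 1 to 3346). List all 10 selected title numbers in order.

8, 343, 678, 1012, 1347, 1681, 2016, 2351, 2685, 3020

j=1: r + 0k = 7.914 → ⌈·⌉ = 8
j=2: r + 1k = 342.514 → ⌈·⌉ = 343
j=3: r + 2k = 677.114 → ⌈·⌉ = 678
j=4: r + 3k = 1011.714 → ⌈·⌉ = 1012
j=5: r + 4k = 1346.314 → ⌈·⌉ = 1347
j=6: r + 5k = 1680.914 → ⌈·⌉ = 1681
j=7: r + 6k = 2015.514 → ⌈·⌉ = 2016
j=8: r + 7k = 2350.114 → ⌈·⌉ = 2351
j=9: r + 8k = 2684.714 → ⌈·⌉ = 2685
j=10: r + 9k = 3019.314 → ⌈·⌉ = 3020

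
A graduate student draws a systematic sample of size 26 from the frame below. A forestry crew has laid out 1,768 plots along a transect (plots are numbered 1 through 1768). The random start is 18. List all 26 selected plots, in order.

18, 86, 154, 222, 290, 358, 426, 494, 562, 630, 698, 766, 834, 902, 970, 1038, 1106, 1174, 1242, 1310, 1378, 1446, 1514, 1582, 1650, 1718

k = N/n = 1768/26 = 68
plot 1: 18
plot 2: 18 + 68 = 86
plot 3: 86 + 68 = 154
plot 4: 154 + 68 = 222
plot 5: 222 + 68 = 290
plot 6: 290 + 68 = 358
plot 7: 358 + 68 = 426
plot 8: 426 + 68 = 494
plot 9: 494 + 68 = 562
plot 10: 562 + 68 = 630
plot 11: 630 + 68 = 698
plot 12: 698 + 68 = 766
plot 13: 766 + 68 = 834
plot 14: 834 + 68 = 902
plot 15: 902 + 68 = 970
plot 16: 970 + 68 = 1038
plot 17: 1038 + 68 = 1106
plot 18: 1106 + 68 = 1174
plot 19: 1174 + 68 = 1242
plot 20: 1242 + 68 = 1310
plot 21: 1310 + 68 = 1378
plot 22: 1378 + 68 = 1446
plot 23: 1446 + 68 = 1514
plot 24: 1514 + 68 = 1582
plot 25: 1582 + 68 = 1650
plot 26: 1650 + 68 = 1718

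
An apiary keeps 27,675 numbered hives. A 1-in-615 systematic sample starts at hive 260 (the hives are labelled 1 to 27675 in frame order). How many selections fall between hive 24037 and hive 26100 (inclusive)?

k = 615
First selection ≥ 24037: 260 + ⌈(24037−260)/615⌉·615 = 260 + 39×615 = 24245
Last selection ≤ 26100: 260 + ⌊(26100−260)/615⌋·615 = 260 + 42×615 = 26090
Count = 42 − 39 + 1 = 4

4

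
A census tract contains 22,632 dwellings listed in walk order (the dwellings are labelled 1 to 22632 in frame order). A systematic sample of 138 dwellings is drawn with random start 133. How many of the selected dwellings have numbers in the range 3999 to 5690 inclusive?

k = 22632/138 = 164
First selection ≥ 3999: 133 + ⌈(3999−133)/164⌉·164 = 133 + 24×164 = 4069
Last selection ≤ 5690: 133 + ⌊(5690−133)/164⌋·164 = 133 + 33×164 = 5545
Count = 33 − 24 + 1 = 10

10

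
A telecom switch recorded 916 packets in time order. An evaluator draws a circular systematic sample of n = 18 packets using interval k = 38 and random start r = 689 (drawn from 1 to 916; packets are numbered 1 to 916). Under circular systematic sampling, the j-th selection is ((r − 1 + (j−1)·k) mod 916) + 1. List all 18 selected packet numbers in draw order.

Selection 1: 689
Selection 2: 689 + 38 = 727
Selection 3: 727 + 38 = 765
Selection 4: 765 + 38 = 803
Selection 5: 803 + 38 = 841
Selection 6: 841 + 38 = 879
Selection 7: 879 + 38 = 917 → 917 − 916 = 1
Selection 8: 1 + 38 = 39
Selection 9: 39 + 38 = 77
Selection 10: 77 + 38 = 115
Selection 11: 115 + 38 = 153
Selection 12: 153 + 38 = 191
Selection 13: 191 + 38 = 229
Selection 14: 229 + 38 = 267
Selection 15: 267 + 38 = 305
Selection 16: 305 + 38 = 343
Selection 17: 343 + 38 = 381
Selection 18: 381 + 38 = 419

689, 727, 765, 803, 841, 879, 1, 39, 77, 115, 153, 191, 229, 267, 305, 343, 381, 419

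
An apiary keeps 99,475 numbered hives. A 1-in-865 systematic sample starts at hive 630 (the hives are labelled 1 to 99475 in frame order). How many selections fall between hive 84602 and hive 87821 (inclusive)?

k = 865
First selection ≥ 84602: 630 + ⌈(84602−630)/865⌉·865 = 630 + 98×865 = 85400
Last selection ≤ 87821: 630 + ⌊(87821−630)/865⌋·865 = 630 + 100×865 = 87130
Count = 100 − 98 + 1 = 3

3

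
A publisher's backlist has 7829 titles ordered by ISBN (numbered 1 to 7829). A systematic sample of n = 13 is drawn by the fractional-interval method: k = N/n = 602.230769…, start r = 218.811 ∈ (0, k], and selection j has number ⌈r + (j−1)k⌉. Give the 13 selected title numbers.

219, 822, 1424, 2026, 2628, 3230, 3833, 4435, 5037, 5639, 6242, 6844, 7446

j=1: r + 0k = 218.811 → ⌈·⌉ = 219
j=2: r + 1k = 821.041769… → ⌈·⌉ = 822
j=3: r + 2k = 1423.272538… → ⌈·⌉ = 1424
j=4: r + 3k = 2025.503307… → ⌈·⌉ = 2026
j=5: r + 4k = 2627.734076… → ⌈·⌉ = 2628
j=6: r + 5k = 3229.964846… → ⌈·⌉ = 3230
j=7: r + 6k = 3832.195615… → ⌈·⌉ = 3833
j=8: r + 7k = 4434.426384… → ⌈·⌉ = 4435
j=9: r + 8k = 5036.657153… → ⌈·⌉ = 5037
j=10: r + 9k = 5638.887923… → ⌈·⌉ = 5639
j=11: r + 10k = 6241.118692… → ⌈·⌉ = 6242
j=12: r + 11k = 6843.349461… → ⌈·⌉ = 6844
j=13: r + 12k = 7445.580230… → ⌈·⌉ = 7446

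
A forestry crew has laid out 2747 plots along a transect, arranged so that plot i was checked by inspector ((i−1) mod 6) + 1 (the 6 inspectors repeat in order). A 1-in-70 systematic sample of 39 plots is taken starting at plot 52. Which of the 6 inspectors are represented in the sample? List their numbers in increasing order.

Consecutive selections differ by k = 70, so their inspector numbers differ by 70 mod 6 = 4.
gcd(70, 6) = 2, so the sample visits 6/2 = 3 distinct residues mod 6.
Start 52 is inspector 4; the inspectors hit are 2, 4, 6.

2, 4, 6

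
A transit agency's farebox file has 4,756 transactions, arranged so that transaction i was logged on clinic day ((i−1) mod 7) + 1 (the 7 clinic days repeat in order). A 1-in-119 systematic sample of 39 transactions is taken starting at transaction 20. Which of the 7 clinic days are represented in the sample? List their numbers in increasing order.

6

Consecutive selections differ by k = 119, so their clinic day numbers differ by 119 mod 7 = 0.
gcd(119, 7) = 7, so the sample visits 7/7 = 1 distinct residues mod 7.
Start 20 is clinic day 6; the clinic days hit are 6.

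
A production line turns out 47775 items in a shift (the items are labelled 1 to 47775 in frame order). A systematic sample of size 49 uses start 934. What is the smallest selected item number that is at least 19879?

k = 47775/49 = 975
Steps past start: ⌈(19879 − 934)/975⌉ = ⌈18945/975⌉ = 20
Selected item: 934 + 20×975 = 20434

20434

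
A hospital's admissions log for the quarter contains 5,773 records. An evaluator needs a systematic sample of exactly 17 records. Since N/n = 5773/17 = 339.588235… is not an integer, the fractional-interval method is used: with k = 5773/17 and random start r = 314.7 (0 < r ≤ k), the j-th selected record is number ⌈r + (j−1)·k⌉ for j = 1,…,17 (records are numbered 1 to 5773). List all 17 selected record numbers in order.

315, 655, 994, 1334, 1674, 2013, 2353, 2692, 3032, 3371, 3711, 4051, 4390, 4730, 5069, 5409, 5749

j=1: r + 0k = 314.7 → ⌈·⌉ = 315
j=2: r + 1k = 654.288235… → ⌈·⌉ = 655
j=3: r + 2k = 993.876470… → ⌈·⌉ = 994
j=4: r + 3k = 1333.464705… → ⌈·⌉ = 1334
j=5: r + 4k = 1673.052941… → ⌈·⌉ = 1674
j=6: r + 5k = 2012.641176… → ⌈·⌉ = 2013
j=7: r + 6k = 2352.229411… → ⌈·⌉ = 2353
j=8: r + 7k = 2691.817647… → ⌈·⌉ = 2692
j=9: r + 8k = 3031.405882… → ⌈·⌉ = 3032
j=10: r + 9k = 3370.994117… → ⌈·⌉ = 3371
j=11: r + 10k = 3710.582352… → ⌈·⌉ = 3711
j=12: r + 11k = 4050.170588… → ⌈·⌉ = 4051
j=13: r + 12k = 4389.758823… → ⌈·⌉ = 4390
j=14: r + 13k = 4729.347058… → ⌈·⌉ = 4730
j=15: r + 14k = 5068.935294… → ⌈·⌉ = 5069
j=16: r + 15k = 5408.523529… → ⌈·⌉ = 5409
j=17: r + 16k = 5748.111764… → ⌈·⌉ = 5749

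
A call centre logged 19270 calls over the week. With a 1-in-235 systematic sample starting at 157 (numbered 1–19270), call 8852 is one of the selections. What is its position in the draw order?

k = 235
position = (8852 − 157)/235 + 1 = 8695/235 + 1 = 37 + 1 = 38

38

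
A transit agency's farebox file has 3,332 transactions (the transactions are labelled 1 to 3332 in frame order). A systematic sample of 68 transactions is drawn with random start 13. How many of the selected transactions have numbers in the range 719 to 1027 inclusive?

6

k = 3332/68 = 49
First selection ≥ 719: 13 + ⌈(719−13)/49⌉·49 = 13 + 15×49 = 748
Last selection ≤ 1027: 13 + ⌊(1027−13)/49⌋·49 = 13 + 20×49 = 993
Count = 20 − 15 + 1 = 6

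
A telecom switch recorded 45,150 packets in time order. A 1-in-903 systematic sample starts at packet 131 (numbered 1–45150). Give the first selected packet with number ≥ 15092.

k = 903
Steps past start: ⌈(15092 − 131)/903⌉ = ⌈14961/903⌉ = 17
Selected packet: 131 + 17×903 = 15482

15482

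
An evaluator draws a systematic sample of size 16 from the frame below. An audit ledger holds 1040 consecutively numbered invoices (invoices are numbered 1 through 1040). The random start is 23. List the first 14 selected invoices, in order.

23, 88, 153, 218, 283, 348, 413, 478, 543, 608, 673, 738, 803, 868

k = N/n = 1040/16 = 65
invoice 1: 23
invoice 2: 23 + 65 = 88
invoice 3: 88 + 65 = 153
invoice 4: 153 + 65 = 218
invoice 5: 218 + 65 = 283
invoice 6: 283 + 65 = 348
invoice 7: 348 + 65 = 413
invoice 8: 413 + 65 = 478
invoice 9: 478 + 65 = 543
invoice 10: 543 + 65 = 608
invoice 11: 608 + 65 = 673
invoice 12: 673 + 65 = 738
invoice 13: 738 + 65 = 803
invoice 14: 803 + 65 = 868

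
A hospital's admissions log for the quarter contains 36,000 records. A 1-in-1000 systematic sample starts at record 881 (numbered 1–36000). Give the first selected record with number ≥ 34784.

34881

k = 1000
Steps past start: ⌈(34784 − 881)/1000⌉ = ⌈33903/1000⌉ = 34
Selected record: 881 + 34×1000 = 34881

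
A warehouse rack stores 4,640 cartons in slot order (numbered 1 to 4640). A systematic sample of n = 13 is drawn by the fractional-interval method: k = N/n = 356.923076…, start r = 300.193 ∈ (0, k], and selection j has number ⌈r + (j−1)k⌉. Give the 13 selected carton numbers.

301, 658, 1015, 1371, 1728, 2085, 2442, 2799, 3156, 3513, 3870, 4227, 4584

j=1: r + 0k = 300.193 → ⌈·⌉ = 301
j=2: r + 1k = 657.116076… → ⌈·⌉ = 658
j=3: r + 2k = 1014.039153… → ⌈·⌉ = 1015
j=4: r + 3k = 1370.962230… → ⌈·⌉ = 1371
j=5: r + 4k = 1727.885307… → ⌈·⌉ = 1728
j=6: r + 5k = 2084.808384… → ⌈·⌉ = 2085
j=7: r + 6k = 2441.731461… → ⌈·⌉ = 2442
j=8: r + 7k = 2798.654538… → ⌈·⌉ = 2799
j=9: r + 8k = 3155.577615… → ⌈·⌉ = 3156
j=10: r + 9k = 3512.500692… → ⌈·⌉ = 3513
j=11: r + 10k = 3869.423769… → ⌈·⌉ = 3870
j=12: r + 11k = 4226.346846… → ⌈·⌉ = 4227
j=13: r + 12k = 4583.269923… → ⌈·⌉ = 4584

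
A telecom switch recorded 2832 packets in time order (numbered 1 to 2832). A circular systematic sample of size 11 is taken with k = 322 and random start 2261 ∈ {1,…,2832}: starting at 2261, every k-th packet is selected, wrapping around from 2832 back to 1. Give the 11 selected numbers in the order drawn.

2261, 2583, 73, 395, 717, 1039, 1361, 1683, 2005, 2327, 2649

Selection 1: 2261
Selection 2: 2261 + 322 = 2583
Selection 3: 2583 + 322 = 2905 → 2905 − 2832 = 73
Selection 4: 73 + 322 = 395
Selection 5: 395 + 322 = 717
Selection 6: 717 + 322 = 1039
Selection 7: 1039 + 322 = 1361
Selection 8: 1361 + 322 = 1683
Selection 9: 1683 + 322 = 2005
Selection 10: 2005 + 322 = 2327
Selection 11: 2327 + 322 = 2649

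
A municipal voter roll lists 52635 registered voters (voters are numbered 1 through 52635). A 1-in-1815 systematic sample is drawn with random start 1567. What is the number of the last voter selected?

k = 1815
29th selection = r + (29−1)·k = 1567 + 28×1815 = 1567 + 50820 = 52387

52387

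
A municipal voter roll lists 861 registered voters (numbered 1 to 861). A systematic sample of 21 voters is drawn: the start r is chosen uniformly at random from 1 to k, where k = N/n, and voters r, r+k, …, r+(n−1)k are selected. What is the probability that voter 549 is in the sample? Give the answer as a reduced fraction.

1/41

k = 861/21 = 41.
Voter 549 is selected iff r ≡ 549 (mod 41); exactly one such r in {1,…,41}.
Inclusion probability = 1/41.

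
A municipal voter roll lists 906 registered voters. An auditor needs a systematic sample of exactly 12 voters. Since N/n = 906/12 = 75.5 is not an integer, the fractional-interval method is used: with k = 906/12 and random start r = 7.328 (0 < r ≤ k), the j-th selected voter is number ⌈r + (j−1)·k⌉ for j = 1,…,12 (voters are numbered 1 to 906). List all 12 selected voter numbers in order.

8, 83, 159, 234, 310, 385, 461, 536, 612, 687, 763, 838

j=1: r + 0k = 7.328 → ⌈·⌉ = 8
j=2: r + 1k = 82.828 → ⌈·⌉ = 83
j=3: r + 2k = 158.328 → ⌈·⌉ = 159
j=4: r + 3k = 233.828 → ⌈·⌉ = 234
j=5: r + 4k = 309.328 → ⌈·⌉ = 310
j=6: r + 5k = 384.828 → ⌈·⌉ = 385
j=7: r + 6k = 460.328 → ⌈·⌉ = 461
j=8: r + 7k = 535.828 → ⌈·⌉ = 536
j=9: r + 8k = 611.328 → ⌈·⌉ = 612
j=10: r + 9k = 686.828 → ⌈·⌉ = 687
j=11: r + 10k = 762.328 → ⌈·⌉ = 763
j=12: r + 11k = 837.828 → ⌈·⌉ = 838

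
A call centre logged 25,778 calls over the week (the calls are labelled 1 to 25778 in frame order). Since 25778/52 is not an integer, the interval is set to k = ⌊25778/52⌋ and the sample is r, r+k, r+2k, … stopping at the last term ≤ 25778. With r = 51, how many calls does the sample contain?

k = ⌊25778/52⌋ = 495
Achieved size = ⌊(25778 − 51)/495⌋ + 1 = ⌊25727/495⌋ + 1 = 51 + 1 = 52
(last selection: 51 + 51×495 = 25296 ≤ 25778; next would be 25791 > 25778)

52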